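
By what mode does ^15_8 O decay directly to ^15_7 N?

ΔA = 15 − 15 = 0; ΔZ = 7 − 8 = -1.
A is unchanged and Z drops by 1 — a proton has become a neutron (β⁺ emission or electron capture).

beta-plus decay or electron capture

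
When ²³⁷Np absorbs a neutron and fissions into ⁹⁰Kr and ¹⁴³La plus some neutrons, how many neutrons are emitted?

5

Conserve mass number: 238 = 90 + 143 + k, so k = 238 − 233 = 5.
Check atomic number: 93 = 36 + 57 + 0 = 93. ✓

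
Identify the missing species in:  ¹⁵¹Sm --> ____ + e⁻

Conserve mass number: 151 = A + 0, so A = 151.
Conserve atomic number: 62 = Z − 1, so Z = 63.
Z = 63 is europium, so the species is ¹⁵¹Eu.

Eu-151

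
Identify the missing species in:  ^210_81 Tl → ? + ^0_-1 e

Conserve mass number: 210 = A + 0, so A = 210.
Conserve atomic number: 81 = Z − 1, so Z = 82.
Z = 82 is lead, so the species is ^210_82 Pb.

Pb-210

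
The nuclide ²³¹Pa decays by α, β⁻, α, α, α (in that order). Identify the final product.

Start: (A, Z) = (231, 91).
After α: (227, 89).
After β⁻: (227, 90).
After α: (223, 88).
After α: (219, 86).
After α: (215, 84).
Z = 84 is polonium.

Po-215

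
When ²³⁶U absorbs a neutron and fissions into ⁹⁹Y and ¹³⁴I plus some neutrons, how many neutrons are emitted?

4

Conserve mass number: 237 = 99 + 134 + k, so k = 237 − 233 = 4.
Check atomic number: 92 = 39 + 53 + 0 = 92. ✓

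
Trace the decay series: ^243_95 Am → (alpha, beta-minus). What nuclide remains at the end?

Pu-239

Start: (A, Z) = (243, 95).
After α: (239, 93).
After β⁻: (239, 94).
Z = 94 is plutonium.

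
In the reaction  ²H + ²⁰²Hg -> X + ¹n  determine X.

Tl-203

Conserve mass number: 2 + 202 = A + 1, so A = 203.
Conserve atomic number: 1 + 80 = Z + 0, so Z = 81.
Z = 81 is thallium, so the species is ²⁰³Tl.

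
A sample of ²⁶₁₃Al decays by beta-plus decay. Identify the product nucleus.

Mg-26

Beta-plus decay: mass number changes by +0, atomic number by -1.
A: 26 = 26; Z: 13 − 1 = 12.
Z = 12 is magnesium, so the daughter is ²⁶₁₂Mg.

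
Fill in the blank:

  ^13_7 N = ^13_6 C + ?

Conserve mass number: 13 = 13 + A, so A = 0.
Conserve atomic number: 7 = 6 + Z, so Z = 1.
A = 0 and Z = 1 is ^0_1 e — a positron.

positron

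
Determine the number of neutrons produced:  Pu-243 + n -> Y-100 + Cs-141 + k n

3

Conserve mass number: 244 = 100 + 141 + k, so k = 244 − 241 = 3.
Check atomic number: 94 = 39 + 55 + 0 = 94. ✓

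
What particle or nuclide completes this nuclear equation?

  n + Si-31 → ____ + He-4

Mg-28

Conserve mass number: 1 + 31 = A + 4, so A = 28.
Conserve atomic number: 0 + 14 = Z + 2, so Z = 12.
Z = 12 is magnesium, so the species is Mg-28.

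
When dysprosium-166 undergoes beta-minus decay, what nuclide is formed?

Ho-166

Beta-minus decay: mass number changes by +0, atomic number by +1.
A: 166 = 166; Z: 66 + 1 = 67.
Z = 67 is holmium, so the daughter is holmium-166.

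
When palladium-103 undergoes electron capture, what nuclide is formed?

Rh-103

Electron capture: mass number changes by +0, atomic number by -1.
A: 103 = 103; Z: 46 − 1 = 45.
Z = 45 is rhodium, so the daughter is rhodium-103.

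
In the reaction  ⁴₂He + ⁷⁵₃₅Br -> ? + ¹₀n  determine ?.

Rb-78

Conserve mass number: 4 + 75 = A + 1, so A = 78.
Conserve atomic number: 2 + 35 = Z + 0, so Z = 37.
Z = 37 is rubidium, so the species is ⁷⁸₃₇Rb.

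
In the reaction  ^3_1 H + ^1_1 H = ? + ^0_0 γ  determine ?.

Conserve mass number: 3 + 1 = A + 0, so A = 4.
Conserve atomic number: 1 + 1 = Z + 0, so Z = 2.
A = 4 and Z = 2 is ^4_2 He — an alpha particle.

He-4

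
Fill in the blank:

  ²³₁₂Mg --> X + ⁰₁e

Na-23

Conserve mass number: 23 = A + 0, so A = 23.
Conserve atomic number: 12 = Z + 1, so Z = 11.
Z = 11 is sodium, so the species is ²³₁₁Na.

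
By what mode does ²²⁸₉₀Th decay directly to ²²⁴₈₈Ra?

ΔA = 224 − 228 = -4; ΔZ = 88 − 90 = -2.
A drops by 4 and Z drops by 2 — the signature of alpha emission.

alpha decay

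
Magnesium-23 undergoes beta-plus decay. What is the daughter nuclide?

Na-23

Beta-plus decay: mass number changes by +0, atomic number by -1.
A: 23 = 23; Z: 12 − 1 = 11.
Z = 11 is sodium, so the daughter is sodium-23.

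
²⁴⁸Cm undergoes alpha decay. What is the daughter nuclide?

Pu-244

Alpha decay: mass number changes by -4, atomic number by -2.
A: 248 − 4 = 244; Z: 96 − 2 = 94.
Z = 94 is plutonium, so the daughter is ²⁴⁴Pu.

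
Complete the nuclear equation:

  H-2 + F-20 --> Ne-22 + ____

Conserve mass number: 2 + 20 = 22 + A, so A = 0.
Conserve atomic number: 1 + 9 = 10 + Z, so Z = 0.
A = 0 and Z = 0 is γ — a gamma ray.

gamma ray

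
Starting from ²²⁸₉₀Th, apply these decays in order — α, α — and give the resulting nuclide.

Rn-220

Start: (A, Z) = (228, 90).
After α: (224, 88).
After α: (220, 86).
Z = 86 is radon.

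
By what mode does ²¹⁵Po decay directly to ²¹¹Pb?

alpha decay

ΔA = 211 − 215 = -4; ΔZ = 82 − 84 = -2.
A drops by 4 and Z drops by 2 — the signature of alpha emission.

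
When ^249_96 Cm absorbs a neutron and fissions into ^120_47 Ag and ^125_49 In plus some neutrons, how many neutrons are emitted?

Conserve mass number: 250 = 120 + 125 + k, so k = 250 − 245 = 5.
Check atomic number: 96 = 47 + 49 + 0 = 96. ✓

5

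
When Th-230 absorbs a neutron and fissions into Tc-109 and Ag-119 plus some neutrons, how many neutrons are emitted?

3

Conserve mass number: 231 = 109 + 119 + k, so k = 231 − 228 = 3.
Check atomic number: 90 = 43 + 47 + 0 = 90. ✓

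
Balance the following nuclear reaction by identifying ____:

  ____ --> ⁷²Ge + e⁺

Conserve mass number: A = 72 + 0, so A = 72.
Conserve atomic number: Z = 32 + 1, so Z = 33.
Z = 33 is arsenic, so the species is ⁷²As.

As-72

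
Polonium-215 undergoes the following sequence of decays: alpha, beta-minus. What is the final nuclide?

Start: (A, Z) = (215, 84).
After α: (211, 82).
After β⁻: (211, 83).
Z = 83 is bismuth.

Bi-211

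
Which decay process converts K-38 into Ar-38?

ΔA = 38 − 38 = 0; ΔZ = 18 − 19 = -1.
A is unchanged and Z drops by 1 — a proton has become a neutron (β⁺ emission or electron capture).

beta-plus decay or electron capture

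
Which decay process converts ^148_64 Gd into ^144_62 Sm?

alpha decay

ΔA = 144 − 148 = -4; ΔZ = 62 − 64 = -2.
A drops by 4 and Z drops by 2 — the signature of alpha emission.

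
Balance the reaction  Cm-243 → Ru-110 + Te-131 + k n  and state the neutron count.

2

Conserve mass number: 243 = 110 + 131 + k, so k = 243 − 241 = 2.
Check atomic number: 96 = 44 + 52 + 0 = 96. ✓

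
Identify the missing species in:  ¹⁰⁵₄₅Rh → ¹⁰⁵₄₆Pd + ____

beta-minus particle

Conserve mass number: 105 = 105 + A, so A = 0.
Conserve atomic number: 45 = 46 + Z, so Z = -1.
A = 0 and Z = -1 is ⁰₋₁e — a beta-minus particle.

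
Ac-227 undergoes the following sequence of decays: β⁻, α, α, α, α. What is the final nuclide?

Start: (A, Z) = (227, 89).
After β⁻: (227, 90).
After α: (223, 88).
After α: (219, 86).
After α: (215, 84).
After α: (211, 82).
Z = 82 is lead.

Pb-211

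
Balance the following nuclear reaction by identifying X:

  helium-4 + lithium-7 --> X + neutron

B-10

Conserve mass number: 4 + 7 = A + 1, so A = 10.
Conserve atomic number: 2 + 3 = Z + 0, so Z = 5.
Z = 5 is boron, so the species is boron-10.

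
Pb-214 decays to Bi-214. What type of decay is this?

beta-minus decay

ΔA = 214 − 214 = 0; ΔZ = 83 − 82 = +1.
A is unchanged and Z rises by 1 — a neutron has become a proton (β⁻ decay).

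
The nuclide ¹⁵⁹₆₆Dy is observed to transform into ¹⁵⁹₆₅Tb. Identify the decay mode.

beta-plus decay or electron capture

ΔA = 159 − 159 = 0; ΔZ = 65 − 66 = -1.
A is unchanged and Z drops by 1 — a proton has become a neutron (β⁺ emission or electron capture).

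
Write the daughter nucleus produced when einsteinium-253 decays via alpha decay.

Bk-249

Alpha decay: mass number changes by -4, atomic number by -2.
A: 253 − 4 = 249; Z: 99 − 2 = 97.
Z = 97 is berkelium, so the daughter is berkelium-249.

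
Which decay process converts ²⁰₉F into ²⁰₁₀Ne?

beta-minus decay

ΔA = 20 − 20 = 0; ΔZ = 10 − 9 = +1.
A is unchanged and Z rises by 1 — a neutron has become a proton (β⁻ decay).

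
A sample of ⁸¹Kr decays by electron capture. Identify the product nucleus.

Electron capture: mass number changes by +0, atomic number by -1.
A: 81 = 81; Z: 36 − 1 = 35.
Z = 35 is bromine, so the daughter is ⁸¹Br.

Br-81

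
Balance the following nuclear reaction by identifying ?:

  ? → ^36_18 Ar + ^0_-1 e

Conserve mass number: A = 36 + 0, so A = 36.
Conserve atomic number: Z = 18 − 1, so Z = 17.
Z = 17 is chlorine, so the species is ^36_17 Cl.

Cl-36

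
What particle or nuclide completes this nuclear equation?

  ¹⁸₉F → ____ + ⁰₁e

Conserve mass number: 18 = A + 0, so A = 18.
Conserve atomic number: 9 = Z + 1, so Z = 8.
Z = 8 is oxygen, so the species is ¹⁸₈O.

O-18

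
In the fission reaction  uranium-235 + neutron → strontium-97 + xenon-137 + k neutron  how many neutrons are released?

2

Conserve mass number: 236 = 97 + 137 + k, so k = 236 − 234 = 2.
Check atomic number: 92 = 38 + 54 + 0 = 92. ✓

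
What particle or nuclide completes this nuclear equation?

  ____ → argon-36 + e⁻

Cl-36

Conserve mass number: A = 36 + 0, so A = 36.
Conserve atomic number: Z = 18 − 1, so Z = 17.
Z = 17 is chlorine, so the species is chlorine-36.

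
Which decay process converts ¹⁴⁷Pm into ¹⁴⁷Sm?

beta-minus decay

ΔA = 147 − 147 = 0; ΔZ = 62 − 61 = +1.
A is unchanged and Z rises by 1 — a neutron has become a proton (β⁻ decay).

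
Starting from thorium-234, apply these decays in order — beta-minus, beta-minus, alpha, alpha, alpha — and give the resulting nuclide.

Rn-222

Start: (A, Z) = (234, 90).
After β⁻: (234, 91).
After β⁻: (234, 92).
After α: (230, 90).
After α: (226, 88).
After α: (222, 86).
Z = 86 is radon.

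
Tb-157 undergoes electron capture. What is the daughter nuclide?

Electron capture: mass number changes by +0, atomic number by -1.
A: 157 = 157; Z: 65 − 1 = 64.
Z = 64 is gadolinium, so the daughter is Gd-157.

Gd-157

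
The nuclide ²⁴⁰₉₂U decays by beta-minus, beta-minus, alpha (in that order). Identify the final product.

Start: (A, Z) = (240, 92).
After β⁻: (240, 93).
After β⁻: (240, 94).
After α: (236, 92).
Z = 92 is uranium.

U-236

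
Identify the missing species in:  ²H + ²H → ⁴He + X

Conserve mass number: 2 + 2 = 4 + A, so A = 0.
Conserve atomic number: 1 + 1 = 2 + Z, so Z = 0.
A = 0 and Z = 0 is γ — a gamma ray.

gamma ray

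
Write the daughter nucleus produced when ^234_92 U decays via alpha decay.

Alpha decay: mass number changes by -4, atomic number by -2.
A: 234 − 4 = 230; Z: 92 − 2 = 90.
Z = 90 is thorium, so the daughter is ^230_90 Th.

Th-230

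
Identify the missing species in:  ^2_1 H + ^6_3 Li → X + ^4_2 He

He-4

Conserve mass number: 2 + 6 = A + 4, so A = 4.
Conserve atomic number: 1 + 3 = Z + 2, so Z = 2.
A = 4 and Z = 2 is ^4_2 He — an alpha particle.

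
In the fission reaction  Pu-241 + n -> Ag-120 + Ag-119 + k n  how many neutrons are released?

Conserve mass number: 242 = 120 + 119 + k, so k = 242 − 239 = 3.
Check atomic number: 94 = 47 + 47 + 0 = 94. ✓

3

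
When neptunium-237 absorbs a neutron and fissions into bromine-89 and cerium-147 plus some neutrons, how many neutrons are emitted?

Conserve mass number: 238 = 89 + 147 + k, so k = 238 − 236 = 2.
Check atomic number: 93 = 35 + 58 + 0 = 93. ✓

2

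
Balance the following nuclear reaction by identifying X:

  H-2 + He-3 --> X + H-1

He-4

Conserve mass number: 2 + 3 = A + 1, so A = 4.
Conserve atomic number: 1 + 2 = Z + 1, so Z = 2.
A = 4 and Z = 2 is He-4 — an alpha particle.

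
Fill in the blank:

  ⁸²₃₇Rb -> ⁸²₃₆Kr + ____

Conserve mass number: 82 = 82 + A, so A = 0.
Conserve atomic number: 37 = 36 + Z, so Z = 1.
A = 0 and Z = 1 is ⁰₁e — a positron.

positron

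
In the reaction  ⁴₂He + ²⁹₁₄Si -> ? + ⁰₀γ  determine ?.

Conserve mass number: 4 + 29 = A + 0, so A = 33.
Conserve atomic number: 2 + 14 = Z + 0, so Z = 16.
Z = 16 is sulfur, so the species is ³³₁₆S.

S-33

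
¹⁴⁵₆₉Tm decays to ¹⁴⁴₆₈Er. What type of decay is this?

proton emission

ΔA = 144 − 145 = -1; ΔZ = 68 − 69 = -1.
A drops by 1 and Z drops by 1 — a proton was emitted.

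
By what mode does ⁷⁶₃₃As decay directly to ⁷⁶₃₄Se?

beta-minus decay

ΔA = 76 − 76 = 0; ΔZ = 34 − 33 = +1.
A is unchanged and Z rises by 1 — a neutron has become a proton (β⁻ decay).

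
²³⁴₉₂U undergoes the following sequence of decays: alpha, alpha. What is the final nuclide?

Start: (A, Z) = (234, 92).
After α: (230, 90).
After α: (226, 88).
Z = 88 is radium.

Ra-226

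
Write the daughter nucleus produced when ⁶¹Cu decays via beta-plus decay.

Ni-61

Beta-plus decay: mass number changes by +0, atomic number by -1.
A: 61 = 61; Z: 29 − 1 = 28.
Z = 28 is nickel, so the daughter is ⁶¹Ni.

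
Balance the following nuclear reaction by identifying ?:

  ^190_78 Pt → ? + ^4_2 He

Os-186

Conserve mass number: 190 = A + 4, so A = 186.
Conserve atomic number: 78 = Z + 2, so Z = 76.
Z = 76 is osmium, so the species is ^186_76 Os.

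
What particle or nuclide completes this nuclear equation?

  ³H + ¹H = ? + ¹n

He-3

Conserve mass number: 3 + 1 = A + 1, so A = 3.
Conserve atomic number: 1 + 1 = Z + 0, so Z = 2.
Z = 2 is helium, so the species is ³He.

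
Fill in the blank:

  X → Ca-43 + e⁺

Conserve mass number: A = 43 + 0, so A = 43.
Conserve atomic number: Z = 20 + 1, so Z = 21.
Z = 21 is scandium, so the species is Sc-43.

Sc-43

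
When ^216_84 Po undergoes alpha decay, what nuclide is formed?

Alpha decay: mass number changes by -4, atomic number by -2.
A: 216 − 4 = 212; Z: 84 − 2 = 82.
Z = 82 is lead, so the daughter is ^212_82 Pb.

Pb-212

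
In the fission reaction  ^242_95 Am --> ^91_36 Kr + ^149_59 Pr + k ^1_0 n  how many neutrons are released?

Conserve mass number: 242 = 91 + 149 + k, so k = 242 − 240 = 2.
Check atomic number: 95 = 36 + 59 + 0 = 95. ✓

2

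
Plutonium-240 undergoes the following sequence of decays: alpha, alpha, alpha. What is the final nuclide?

Start: (A, Z) = (240, 94).
After α: (236, 92).
After α: (232, 90).
After α: (228, 88).
Z = 88 is radium.

Ra-228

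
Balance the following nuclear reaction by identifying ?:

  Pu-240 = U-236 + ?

Conserve mass number: 240 = 236 + A, so A = 4.
Conserve atomic number: 94 = 92 + Z, so Z = 2.
A = 4 and Z = 2 is He-4 — an alpha particle.

alpha particle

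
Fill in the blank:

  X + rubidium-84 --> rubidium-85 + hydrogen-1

deuteron

Conserve mass number: A + 84 = 85 + 1, so A = 2.
Conserve atomic number: Z + 37 = 37 + 1, so Z = 1.
A = 2 and Z = 1 is hydrogen-2 — a deuteron.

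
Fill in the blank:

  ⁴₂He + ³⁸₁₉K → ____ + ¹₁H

Conserve mass number: 4 + 38 = A + 1, so A = 41.
Conserve atomic number: 2 + 19 = Z + 1, so Z = 20.
Z = 20 is calcium, so the species is ⁴¹₂₀Ca.

Ca-41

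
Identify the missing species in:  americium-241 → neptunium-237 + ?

alpha particle

Conserve mass number: 241 = 237 + A, so A = 4.
Conserve atomic number: 95 = 93 + Z, so Z = 2.
A = 4 and Z = 2 is helium-4 — an alpha particle.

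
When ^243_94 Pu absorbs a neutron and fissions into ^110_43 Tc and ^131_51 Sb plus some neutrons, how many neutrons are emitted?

3

Conserve mass number: 244 = 110 + 131 + k, so k = 244 − 241 = 3.
Check atomic number: 94 = 43 + 51 + 0 = 94. ✓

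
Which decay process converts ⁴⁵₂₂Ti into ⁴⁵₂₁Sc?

ΔA = 45 − 45 = 0; ΔZ = 21 − 22 = -1.
A is unchanged and Z drops by 1 — a proton has become a neutron (β⁺ emission or electron capture).

beta-plus decay or electron capture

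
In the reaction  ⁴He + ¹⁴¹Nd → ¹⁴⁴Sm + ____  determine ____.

neutron

Conserve mass number: 4 + 141 = 144 + A, so A = 1.
Conserve atomic number: 2 + 60 = 62 + Z, so Z = 0.
A = 1 and Z = 0 is ¹n — a neutron.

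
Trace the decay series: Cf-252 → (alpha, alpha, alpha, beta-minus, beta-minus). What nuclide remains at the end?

Pu-240

Start: (A, Z) = (252, 98).
After α: (248, 96).
After α: (244, 94).
After α: (240, 92).
After β⁻: (240, 93).
After β⁻: (240, 94).
Z = 94 is plutonium.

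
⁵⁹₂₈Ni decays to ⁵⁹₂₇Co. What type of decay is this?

ΔA = 59 − 59 = 0; ΔZ = 27 − 28 = -1.
A is unchanged and Z drops by 1 — a proton has become a neutron (β⁺ emission or electron capture).

beta-plus decay or electron capture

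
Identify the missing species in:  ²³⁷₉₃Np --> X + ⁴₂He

Conserve mass number: 237 = A + 4, so A = 233.
Conserve atomic number: 93 = Z + 2, so Z = 91.
Z = 91 is protactinium, so the species is ²³³₉₁Pa.

Pa-233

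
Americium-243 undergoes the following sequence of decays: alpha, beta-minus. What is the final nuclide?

Pu-239

Start: (A, Z) = (243, 95).
After α: (239, 93).
After β⁻: (239, 94).
Z = 94 is plutonium.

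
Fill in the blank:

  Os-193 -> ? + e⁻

Ir-193

Conserve mass number: 193 = A + 0, so A = 193.
Conserve atomic number: 76 = Z − 1, so Z = 77.
Z = 77 is iridium, so the species is Ir-193.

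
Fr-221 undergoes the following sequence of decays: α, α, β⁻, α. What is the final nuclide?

Pb-209

Start: (A, Z) = (221, 87).
After α: (217, 85).
After α: (213, 83).
After β⁻: (213, 84).
After α: (209, 82).
Z = 82 is lead.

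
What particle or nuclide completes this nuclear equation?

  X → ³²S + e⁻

Conserve mass number: A = 32 + 0, so A = 32.
Conserve atomic number: Z = 16 − 1, so Z = 15.
Z = 15 is phosphorus, so the species is ³²P.

P-32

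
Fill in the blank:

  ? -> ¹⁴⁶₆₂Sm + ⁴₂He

Gd-150

Conserve mass number: A = 146 + 4, so A = 150.
Conserve atomic number: Z = 62 + 2, so Z = 64.
Z = 64 is gadolinium, so the species is ¹⁵⁰₆₄Gd.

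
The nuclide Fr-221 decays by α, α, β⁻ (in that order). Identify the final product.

Start: (A, Z) = (221, 87).
After α: (217, 85).
After α: (213, 83).
After β⁻: (213, 84).
Z = 84 is polonium.

Po-213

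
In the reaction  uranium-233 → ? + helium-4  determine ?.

Th-229

Conserve mass number: 233 = A + 4, so A = 229.
Conserve atomic number: 92 = Z + 2, so Z = 90.
Z = 90 is thorium, so the species is thorium-229.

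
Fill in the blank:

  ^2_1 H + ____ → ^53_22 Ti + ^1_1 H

Conserve mass number: 2 + A = 53 + 1, so A = 52.
Conserve atomic number: 1 + Z = 22 + 1, so Z = 22.
Z = 22 is titanium, so the species is ^52_22 Ti.

Ti-52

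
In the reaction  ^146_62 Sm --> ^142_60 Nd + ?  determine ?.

alpha particle

Conserve mass number: 146 = 142 + A, so A = 4.
Conserve atomic number: 62 = 60 + Z, so Z = 2.
A = 4 and Z = 2 is ^4_2 He — an alpha particle.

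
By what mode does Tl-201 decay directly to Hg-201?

beta-plus decay or electron capture

ΔA = 201 − 201 = 0; ΔZ = 80 − 81 = -1.
A is unchanged and Z drops by 1 — a proton has become a neutron (β⁺ emission or electron capture).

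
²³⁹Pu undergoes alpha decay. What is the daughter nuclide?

Alpha decay: mass number changes by -4, atomic number by -2.
A: 239 − 4 = 235; Z: 94 − 2 = 92.
Z = 92 is uranium, so the daughter is ²³⁵U.

U-235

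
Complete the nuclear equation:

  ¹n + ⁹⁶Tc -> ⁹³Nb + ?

Conserve mass number: 1 + 96 = 93 + A, so A = 4.
Conserve atomic number: 0 + 43 = 41 + Z, so Z = 2.
A = 4 and Z = 2 is ⁴He — an alpha particle.

alpha particle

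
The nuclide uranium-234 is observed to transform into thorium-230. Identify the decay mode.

alpha decay

ΔA = 230 − 234 = -4; ΔZ = 90 − 92 = -2.
A drops by 4 and Z drops by 2 — the signature of alpha emission.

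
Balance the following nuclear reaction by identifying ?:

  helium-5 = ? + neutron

He-4

Conserve mass number: 5 = A + 1, so A = 4.
Conserve atomic number: 2 = Z + 0, so Z = 2.
A = 4 and Z = 2 is helium-4 — an alpha particle.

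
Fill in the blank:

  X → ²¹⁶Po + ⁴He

Rn-220

Conserve mass number: A = 216 + 4, so A = 220.
Conserve atomic number: Z = 84 + 2, so Z = 86.
Z = 86 is radon, so the species is ²²⁰Rn.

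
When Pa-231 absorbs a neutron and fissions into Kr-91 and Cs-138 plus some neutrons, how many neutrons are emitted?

Conserve mass number: 232 = 91 + 138 + k, so k = 232 − 229 = 3.
Check atomic number: 91 = 36 + 55 + 0 = 91. ✓

3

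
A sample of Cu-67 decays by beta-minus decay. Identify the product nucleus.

Beta-minus decay: mass number changes by +0, atomic number by +1.
A: 67 = 67; Z: 29 + 1 = 30.
Z = 30 is zinc, so the daughter is Zn-67.

Zn-67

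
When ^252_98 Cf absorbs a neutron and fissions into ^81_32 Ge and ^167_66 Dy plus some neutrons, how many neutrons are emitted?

5

Conserve mass number: 253 = 81 + 167 + k, so k = 253 − 248 = 5.
Check atomic number: 98 = 32 + 66 + 0 = 98. ✓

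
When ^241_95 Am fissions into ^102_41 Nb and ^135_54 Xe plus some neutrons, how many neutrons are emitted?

4

Conserve mass number: 241 = 102 + 135 + k, so k = 241 − 237 = 4.
Check atomic number: 95 = 41 + 54 + 0 = 95. ✓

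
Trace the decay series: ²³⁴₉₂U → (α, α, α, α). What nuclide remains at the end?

Start: (A, Z) = (234, 92).
After α: (230, 90).
After α: (226, 88).
After α: (222, 86).
After α: (218, 84).
Z = 84 is polonium.

Po-218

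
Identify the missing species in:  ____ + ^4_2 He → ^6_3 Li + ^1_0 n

triton

Conserve mass number: A + 4 = 6 + 1, so A = 3.
Conserve atomic number: Z + 2 = 3 + 0, so Z = 1.
A = 3 and Z = 1 is ^3_1 H — a triton.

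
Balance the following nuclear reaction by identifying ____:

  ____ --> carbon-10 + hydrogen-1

N-11

Conserve mass number: A = 10 + 1, so A = 11.
Conserve atomic number: Z = 6 + 1, so Z = 7.
Z = 7 is nitrogen, so the species is nitrogen-11.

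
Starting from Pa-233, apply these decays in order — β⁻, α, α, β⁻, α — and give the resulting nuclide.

Fr-221

Start: (A, Z) = (233, 91).
After β⁻: (233, 92).
After α: (229, 90).
After α: (225, 88).
After β⁻: (225, 89).
After α: (221, 87).
Z = 87 is francium.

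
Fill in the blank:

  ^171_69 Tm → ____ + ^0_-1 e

Conserve mass number: 171 = A + 0, so A = 171.
Conserve atomic number: 69 = Z − 1, so Z = 70.
Z = 70 is ytterbium, so the species is ^171_70 Yb.

Yb-171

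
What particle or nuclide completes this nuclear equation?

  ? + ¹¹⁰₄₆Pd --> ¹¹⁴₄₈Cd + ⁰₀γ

Conserve mass number: A + 110 = 114 + 0, so A = 4.
Conserve atomic number: Z + 46 = 48 + 0, so Z = 2.
A = 4 and Z = 2 is ⁴₂He — an alpha particle.

alpha particle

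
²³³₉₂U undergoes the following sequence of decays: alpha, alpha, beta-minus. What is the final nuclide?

Start: (A, Z) = (233, 92).
After α: (229, 90).
After α: (225, 88).
After β⁻: (225, 89).
Z = 89 is actinium.

Ac-225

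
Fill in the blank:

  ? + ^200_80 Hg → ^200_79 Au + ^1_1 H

neutron

Conserve mass number: A + 200 = 200 + 1, so A = 1.
Conserve atomic number: Z + 80 = 79 + 1, so Z = 0.
A = 1 and Z = 0 is ^1_0 n — a neutron.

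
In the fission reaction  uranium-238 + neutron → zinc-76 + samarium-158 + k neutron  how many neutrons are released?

Conserve mass number: 239 = 76 + 158 + k, so k = 239 − 234 = 5.
Check atomic number: 92 = 30 + 62 + 0 = 92. ✓

5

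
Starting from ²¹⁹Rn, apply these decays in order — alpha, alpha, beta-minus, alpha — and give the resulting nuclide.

Start: (A, Z) = (219, 86).
After α: (215, 84).
After α: (211, 82).
After β⁻: (211, 83).
After α: (207, 81).
Z = 81 is thallium.

Tl-207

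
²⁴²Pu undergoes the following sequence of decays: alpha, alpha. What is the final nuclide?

Start: (A, Z) = (242, 94).
After α: (238, 92).
After α: (234, 90).
Z = 90 is thorium.

Th-234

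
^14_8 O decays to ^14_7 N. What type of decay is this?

ΔA = 14 − 14 = 0; ΔZ = 7 − 8 = -1.
A is unchanged and Z drops by 1 — a proton has become a neutron (β⁺ emission or electron capture).

beta-plus decay or electron capture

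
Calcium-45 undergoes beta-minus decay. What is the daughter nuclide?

Sc-45

Beta-minus decay: mass number changes by +0, atomic number by +1.
A: 45 = 45; Z: 20 + 1 = 21.
Z = 21 is scandium, so the daughter is scandium-45.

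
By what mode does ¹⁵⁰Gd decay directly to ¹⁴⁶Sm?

ΔA = 146 − 150 = -4; ΔZ = 62 − 64 = -2.
A drops by 4 and Z drops by 2 — the signature of alpha emission.

alpha decay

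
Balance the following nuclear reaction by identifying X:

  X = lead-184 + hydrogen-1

Bi-185

Conserve mass number: A = 184 + 1, so A = 185.
Conserve atomic number: Z = 82 + 1, so Z = 83.
Z = 83 is bismuth, so the species is bismuth-185.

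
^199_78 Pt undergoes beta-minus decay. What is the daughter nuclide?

Beta-minus decay: mass number changes by +0, atomic number by +1.
A: 199 = 199; Z: 78 + 1 = 79.
Z = 79 is gold, so the daughter is ^199_79 Au.

Au-199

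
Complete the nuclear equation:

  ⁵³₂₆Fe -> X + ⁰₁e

Mn-53

Conserve mass number: 53 = A + 0, so A = 53.
Conserve atomic number: 26 = Z + 1, so Z = 25.
Z = 25 is manganese, so the species is ⁵³₂₅Mn.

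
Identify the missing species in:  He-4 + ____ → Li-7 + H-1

Conserve mass number: 4 + A = 7 + 1, so A = 4.
Conserve atomic number: 2 + Z = 3 + 1, so Z = 2.
A = 4 and Z = 2 is He-4 — an alpha particle.

alpha particle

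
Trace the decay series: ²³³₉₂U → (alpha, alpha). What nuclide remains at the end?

Start: (A, Z) = (233, 92).
After α: (229, 90).
After α: (225, 88).
Z = 88 is radium.

Ra-225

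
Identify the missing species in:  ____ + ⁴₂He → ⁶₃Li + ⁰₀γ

Conserve mass number: A + 4 = 6 + 0, so A = 2.
Conserve atomic number: Z + 2 = 3 + 0, so Z = 1.
A = 2 and Z = 1 is ²₁H — a deuteron.

deuteron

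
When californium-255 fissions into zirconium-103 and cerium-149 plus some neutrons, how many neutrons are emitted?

3

Conserve mass number: 255 = 103 + 149 + k, so k = 255 − 252 = 3.
Check atomic number: 98 = 40 + 58 + 0 = 98. ✓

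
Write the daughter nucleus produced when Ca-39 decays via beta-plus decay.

Beta-plus decay: mass number changes by +0, atomic number by -1.
A: 39 = 39; Z: 20 − 1 = 19.
Z = 19 is potassium, so the daughter is K-39.

K-39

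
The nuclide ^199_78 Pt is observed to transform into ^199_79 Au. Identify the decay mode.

ΔA = 199 − 199 = 0; ΔZ = 79 − 78 = +1.
A is unchanged and Z rises by 1 — a neutron has become a proton (β⁻ decay).

beta-minus decay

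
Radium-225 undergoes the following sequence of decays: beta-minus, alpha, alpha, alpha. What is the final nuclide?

Start: (A, Z) = (225, 88).
After β⁻: (225, 89).
After α: (221, 87).
After α: (217, 85).
After α: (213, 83).
Z = 83 is bismuth.

Bi-213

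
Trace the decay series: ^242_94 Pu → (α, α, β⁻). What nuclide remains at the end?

Start: (A, Z) = (242, 94).
After α: (238, 92).
After α: (234, 90).
After β⁻: (234, 91).
Z = 91 is protactinium.

Pa-234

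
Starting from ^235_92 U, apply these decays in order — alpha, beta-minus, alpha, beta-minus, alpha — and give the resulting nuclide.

Ra-223

Start: (A, Z) = (235, 92).
After α: (231, 90).
After β⁻: (231, 91).
After α: (227, 89).
After β⁻: (227, 90).
After α: (223, 88).
Z = 88 is radium.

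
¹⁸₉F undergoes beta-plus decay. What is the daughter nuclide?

Beta-plus decay: mass number changes by +0, atomic number by -1.
A: 18 = 18; Z: 9 − 1 = 8.
Z = 8 is oxygen, so the daughter is ¹⁸₈O.

O-18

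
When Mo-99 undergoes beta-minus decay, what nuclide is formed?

Beta-minus decay: mass number changes by +0, atomic number by +1.
A: 99 = 99; Z: 42 + 1 = 43.
Z = 43 is technetium, so the daughter is Tc-99.

Tc-99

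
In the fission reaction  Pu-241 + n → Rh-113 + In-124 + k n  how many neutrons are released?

5

Conserve mass number: 242 = 113 + 124 + k, so k = 242 − 237 = 5.
Check atomic number: 94 = 45 + 49 + 0 = 94. ✓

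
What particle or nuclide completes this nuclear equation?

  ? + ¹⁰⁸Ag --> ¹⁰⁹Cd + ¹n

deuteron

Conserve mass number: A + 108 = 109 + 1, so A = 2.
Conserve atomic number: Z + 47 = 48 + 0, so Z = 1.
A = 2 and Z = 1 is ²H — a deuteron.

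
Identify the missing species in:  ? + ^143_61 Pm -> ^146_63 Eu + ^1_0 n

alpha particle

Conserve mass number: A + 143 = 146 + 1, so A = 4.
Conserve atomic number: Z + 61 = 63 + 0, so Z = 2.
A = 4 and Z = 2 is ^4_2 He — an alpha particle.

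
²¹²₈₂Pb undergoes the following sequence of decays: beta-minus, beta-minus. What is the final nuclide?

Po-212

Start: (A, Z) = (212, 82).
After β⁻: (212, 83).
After β⁻: (212, 84).
Z = 84 is polonium.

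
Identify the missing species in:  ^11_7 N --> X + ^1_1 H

C-10

Conserve mass number: 11 = A + 1, so A = 10.
Conserve atomic number: 7 = Z + 1, so Z = 6.
Z = 6 is carbon, so the species is ^10_6 C.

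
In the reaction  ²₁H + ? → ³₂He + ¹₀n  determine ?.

deuteron

Conserve mass number: 2 + A = 3 + 1, so A = 2.
Conserve atomic number: 1 + Z = 2 + 0, so Z = 1.
A = 2 and Z = 1 is ²₁H — a deuteron.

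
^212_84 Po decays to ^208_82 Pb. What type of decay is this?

ΔA = 208 − 212 = -4; ΔZ = 82 − 84 = -2.
A drops by 4 and Z drops by 2 — the signature of alpha emission.

alpha decay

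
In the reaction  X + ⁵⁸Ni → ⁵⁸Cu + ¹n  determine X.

Conserve mass number: A + 58 = 58 + 1, so A = 1.
Conserve atomic number: Z + 28 = 29 + 0, so Z = 1.
A = 1 and Z = 1 is ¹H — a proton.

proton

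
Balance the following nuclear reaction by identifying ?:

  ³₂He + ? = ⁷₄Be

Conserve mass number: 3 + A = 7, so A = 4.
Conserve atomic number: 2 + Z = 4, so Z = 2.
A = 4 and Z = 2 is ⁴₂He — an alpha particle.

alpha particle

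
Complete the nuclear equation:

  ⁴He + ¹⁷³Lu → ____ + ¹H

Conserve mass number: 4 + 173 = A + 1, so A = 176.
Conserve atomic number: 2 + 71 = Z + 1, so Z = 72.
Z = 72 is hafnium, so the species is ¹⁷⁶Hf.

Hf-176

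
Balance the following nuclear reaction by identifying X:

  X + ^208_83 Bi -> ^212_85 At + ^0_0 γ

Conserve mass number: A + 208 = 212 + 0, so A = 4.
Conserve atomic number: Z + 83 = 85 + 0, so Z = 2.
A = 4 and Z = 2 is ^4_2 He — an alpha particle.

alpha particle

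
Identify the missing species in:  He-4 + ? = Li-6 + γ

Conserve mass number: 4 + A = 6 + 0, so A = 2.
Conserve atomic number: 2 + Z = 3 + 0, so Z = 1.
A = 2 and Z = 1 is H-2 — a deuteron.

deuteron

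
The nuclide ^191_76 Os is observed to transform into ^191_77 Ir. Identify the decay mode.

beta-minus decay

ΔA = 191 − 191 = 0; ΔZ = 77 − 76 = +1.
A is unchanged and Z rises by 1 — a neutron has become a proton (β⁻ decay).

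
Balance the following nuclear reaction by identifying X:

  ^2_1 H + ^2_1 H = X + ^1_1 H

H-3

Conserve mass number: 2 + 2 = A + 1, so A = 3.
Conserve atomic number: 1 + 1 = Z + 1, so Z = 1.
A = 3 and Z = 1 is ^3_1 H — a triton.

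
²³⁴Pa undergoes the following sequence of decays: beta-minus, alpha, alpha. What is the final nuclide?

Start: (A, Z) = (234, 91).
After β⁻: (234, 92).
After α: (230, 90).
After α: (226, 88).
Z = 88 is radium.

Ra-226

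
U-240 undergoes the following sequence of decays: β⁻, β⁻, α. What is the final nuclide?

Start: (A, Z) = (240, 92).
After β⁻: (240, 93).
After β⁻: (240, 94).
After α: (236, 92).
Z = 92 is uranium.

U-236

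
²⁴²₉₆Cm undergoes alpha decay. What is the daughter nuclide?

Alpha decay: mass number changes by -4, atomic number by -2.
A: 242 − 4 = 238; Z: 96 − 2 = 94.
Z = 94 is plutonium, so the daughter is ²³⁸₉₄Pu.

Pu-238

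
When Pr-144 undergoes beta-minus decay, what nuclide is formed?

Beta-minus decay: mass number changes by +0, atomic number by +1.
A: 144 = 144; Z: 59 + 1 = 60.
Z = 60 is neodymium, so the daughter is Nd-144.

Nd-144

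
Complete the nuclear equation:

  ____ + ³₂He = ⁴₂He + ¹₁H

Conserve mass number: A + 3 = 4 + 1, so A = 2.
Conserve atomic number: Z + 2 = 2 + 1, so Z = 1.
A = 2 and Z = 1 is ²₁H — a deuteron.

deuteron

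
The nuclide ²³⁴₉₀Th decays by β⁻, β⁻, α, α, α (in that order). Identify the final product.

Start: (A, Z) = (234, 90).
After β⁻: (234, 91).
After β⁻: (234, 92).
After α: (230, 90).
After α: (226, 88).
After α: (222, 86).
Z = 86 is radon.

Rn-222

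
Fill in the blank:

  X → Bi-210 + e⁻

Conserve mass number: A = 210 + 0, so A = 210.
Conserve atomic number: Z = 83 − 1, so Z = 82.
Z = 82 is lead, so the species is Pb-210.

Pb-210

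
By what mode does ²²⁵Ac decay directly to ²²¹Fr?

alpha decay

ΔA = 221 − 225 = -4; ΔZ = 87 − 89 = -2.
A drops by 4 and Z drops by 2 — the signature of alpha emission.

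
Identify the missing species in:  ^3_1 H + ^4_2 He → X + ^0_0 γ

Conserve mass number: 3 + 4 = A + 0, so A = 7.
Conserve atomic number: 1 + 2 = Z + 0, so Z = 3.
Z = 3 is lithium, so the species is ^7_3 Li.

Li-7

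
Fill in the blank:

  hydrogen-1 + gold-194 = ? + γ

Conserve mass number: 1 + 194 = A + 0, so A = 195.
Conserve atomic number: 1 + 79 = Z + 0, so Z = 80.
Z = 80 is mercury, so the species is mercury-195.

Hg-195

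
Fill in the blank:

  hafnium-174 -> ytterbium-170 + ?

alpha particle

Conserve mass number: 174 = 170 + A, so A = 4.
Conserve atomic number: 72 = 70 + Z, so Z = 2.
A = 4 and Z = 2 is helium-4 — an alpha particle.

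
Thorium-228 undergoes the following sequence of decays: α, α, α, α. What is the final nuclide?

Start: (A, Z) = (228, 90).
After α: (224, 88).
After α: (220, 86).
After α: (216, 84).
After α: (212, 82).
Z = 82 is lead.

Pb-212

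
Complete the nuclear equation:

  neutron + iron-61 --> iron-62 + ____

gamma ray

Conserve mass number: 1 + 61 = 62 + A, so A = 0.
Conserve atomic number: 0 + 26 = 26 + Z, so Z = 0.
A = 0 and Z = 0 is γ — a gamma ray.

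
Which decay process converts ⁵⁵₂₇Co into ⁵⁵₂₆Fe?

beta-plus decay or electron capture

ΔA = 55 − 55 = 0; ΔZ = 26 − 27 = -1.
A is unchanged and Z drops by 1 — a proton has become a neutron (β⁺ emission or electron capture).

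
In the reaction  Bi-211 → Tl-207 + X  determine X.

Conserve mass number: 211 = 207 + A, so A = 4.
Conserve atomic number: 83 = 81 + Z, so Z = 2.
A = 4 and Z = 2 is He-4 — an alpha particle.

alpha particle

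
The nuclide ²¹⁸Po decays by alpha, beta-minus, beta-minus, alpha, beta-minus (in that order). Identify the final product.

Start: (A, Z) = (218, 84).
After α: (214, 82).
After β⁻: (214, 83).
After β⁻: (214, 84).
After α: (210, 82).
After β⁻: (210, 83).
Z = 83 is bismuth.

Bi-210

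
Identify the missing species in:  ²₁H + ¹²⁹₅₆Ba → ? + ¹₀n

La-130

Conserve mass number: 2 + 129 = A + 1, so A = 130.
Conserve atomic number: 1 + 56 = Z + 0, so Z = 57.
Z = 57 is lanthanum, so the species is ¹³⁰₅₇La.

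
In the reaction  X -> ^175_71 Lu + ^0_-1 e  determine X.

Conserve mass number: A = 175 + 0, so A = 175.
Conserve atomic number: Z = 71 − 1, so Z = 70.
Z = 70 is ytterbium, so the species is ^175_70 Yb.

Yb-175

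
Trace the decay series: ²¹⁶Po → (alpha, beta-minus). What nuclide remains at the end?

Start: (A, Z) = (216, 84).
After α: (212, 82).
After β⁻: (212, 83).
Z = 83 is bismuth.

Bi-212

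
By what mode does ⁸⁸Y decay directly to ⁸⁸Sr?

ΔA = 88 − 88 = 0; ΔZ = 38 − 39 = -1.
A is unchanged and Z drops by 1 — a proton has become a neutron (β⁺ emission or electron capture).

beta-plus decay or electron capture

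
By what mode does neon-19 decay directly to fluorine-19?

ΔA = 19 − 19 = 0; ΔZ = 9 − 10 = -1.
A is unchanged and Z drops by 1 — a proton has become a neutron (β⁺ emission or electron capture).

beta-plus decay or electron capture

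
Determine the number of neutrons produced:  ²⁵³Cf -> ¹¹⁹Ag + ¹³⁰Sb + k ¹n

4

Conserve mass number: 253 = 119 + 130 + k, so k = 253 − 249 = 4.
Check atomic number: 98 = 47 + 51 + 0 = 98. ✓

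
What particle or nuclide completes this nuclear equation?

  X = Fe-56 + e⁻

Conserve mass number: A = 56 + 0, so A = 56.
Conserve atomic number: Z = 26 − 1, so Z = 25.
Z = 25 is manganese, so the species is Mn-56.

Mn-56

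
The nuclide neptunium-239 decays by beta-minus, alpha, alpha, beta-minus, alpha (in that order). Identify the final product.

Ac-227

Start: (A, Z) = (239, 93).
After β⁻: (239, 94).
After α: (235, 92).
After α: (231, 90).
After β⁻: (231, 91).
After α: (227, 89).
Z = 89 is actinium.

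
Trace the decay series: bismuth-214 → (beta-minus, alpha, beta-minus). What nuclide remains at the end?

Start: (A, Z) = (214, 83).
After β⁻: (214, 84).
After α: (210, 82).
After β⁻: (210, 83).
Z = 83 is bismuth.

Bi-210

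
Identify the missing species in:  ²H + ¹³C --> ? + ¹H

Conserve mass number: 2 + 13 = A + 1, so A = 14.
Conserve atomic number: 1 + 6 = Z + 1, so Z = 6.
Z = 6 is carbon, so the species is ¹⁴C.

C-14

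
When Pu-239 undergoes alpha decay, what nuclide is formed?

Alpha decay: mass number changes by -4, atomic number by -2.
A: 239 − 4 = 235; Z: 94 − 2 = 92.
Z = 92 is uranium, so the daughter is U-235.

U-235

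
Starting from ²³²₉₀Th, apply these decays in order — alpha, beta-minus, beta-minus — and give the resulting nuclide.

Start: (A, Z) = (232, 90).
After α: (228, 88).
After β⁻: (228, 89).
After β⁻: (228, 90).
Z = 90 is thorium.

Th-228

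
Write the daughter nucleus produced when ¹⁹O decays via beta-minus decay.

F-19

Beta-minus decay: mass number changes by +0, atomic number by +1.
A: 19 = 19; Z: 8 + 1 = 9.
Z = 9 is fluorine, so the daughter is ¹⁹F.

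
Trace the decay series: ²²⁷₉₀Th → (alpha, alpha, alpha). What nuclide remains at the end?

Start: (A, Z) = (227, 90).
After α: (223, 88).
After α: (219, 86).
After α: (215, 84).
Z = 84 is polonium.

Po-215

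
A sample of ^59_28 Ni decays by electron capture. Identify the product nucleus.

Co-59

Electron capture: mass number changes by +0, atomic number by -1.
A: 59 = 59; Z: 28 − 1 = 27.
Z = 27 is cobalt, so the daughter is ^59_27 Co.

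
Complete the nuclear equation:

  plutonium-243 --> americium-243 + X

Conserve mass number: 243 = 243 + A, so A = 0.
Conserve atomic number: 94 = 95 + Z, so Z = -1.
A = 0 and Z = -1 is e⁻ — a beta-minus particle.

beta-minus particle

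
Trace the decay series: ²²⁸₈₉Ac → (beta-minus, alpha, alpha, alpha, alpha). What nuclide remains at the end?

Start: (A, Z) = (228, 89).
After β⁻: (228, 90).
After α: (224, 88).
After α: (220, 86).
After α: (216, 84).
After α: (212, 82).
Z = 82 is lead.

Pb-212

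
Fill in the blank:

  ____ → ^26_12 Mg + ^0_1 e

Al-26

Conserve mass number: A = 26 + 0, so A = 26.
Conserve atomic number: Z = 12 + 1, so Z = 13.
Z = 13 is aluminium, so the species is ^26_13 Al.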